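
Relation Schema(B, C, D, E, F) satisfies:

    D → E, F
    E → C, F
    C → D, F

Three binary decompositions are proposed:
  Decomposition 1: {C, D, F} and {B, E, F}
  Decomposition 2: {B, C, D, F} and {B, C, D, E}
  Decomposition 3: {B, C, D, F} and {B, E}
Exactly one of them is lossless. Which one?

Decomposition 2

Decomposition 1: common = {F}, closure = {F} → lossy.
Decomposition 2: common = {B, C, D}, closure = {B, C, D, E, F} → lossless.
Decomposition 3: common = {B}, closure = {B} → lossy.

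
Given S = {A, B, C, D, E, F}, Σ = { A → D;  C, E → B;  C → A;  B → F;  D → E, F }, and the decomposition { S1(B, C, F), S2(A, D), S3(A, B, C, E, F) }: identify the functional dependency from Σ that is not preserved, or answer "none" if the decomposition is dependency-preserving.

D → E, F

Check D → E, F: no single fragment contains all of {D, E, F}, and the restricted closure of {D} across the fragments never reaches {E, F}.
A → D is preserved.
C, E → B is preserved.
C → A is preserved.
B → F is preserved.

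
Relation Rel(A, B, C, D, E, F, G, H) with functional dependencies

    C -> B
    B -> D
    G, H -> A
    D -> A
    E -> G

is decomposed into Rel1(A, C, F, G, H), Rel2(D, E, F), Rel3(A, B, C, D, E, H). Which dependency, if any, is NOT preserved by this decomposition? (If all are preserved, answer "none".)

E -> G

Check E → G: no single fragment contains all of {E, G}, and the restricted closure of {E} across the fragments never reaches {G}.
C → B is preserved.
B → D is preserved.
G, H → A is preserved.
D → A is preserved.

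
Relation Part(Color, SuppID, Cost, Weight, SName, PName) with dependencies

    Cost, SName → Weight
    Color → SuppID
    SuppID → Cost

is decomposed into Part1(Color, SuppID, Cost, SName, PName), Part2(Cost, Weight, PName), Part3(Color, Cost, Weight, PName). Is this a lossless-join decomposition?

No

Chase test. Columns are Color, SuppID, Cost, Weight, SName, PName; row i has aⱼ where attribute j ∈ Parti, else bᵢⱼ.
Initial tableau (one row per fragment):
  row 1: a1 a2 a3 b14 a5 a6
  row 2: b21 b22 a3 a4 b25 a6
  row 3: a1 b32 a3 a4 b35 a6
Rows 1 and 3 agree on Color; apply Color→SuppID and equate their SuppID entries.
No row becomes fully distinguished — the join is lossy.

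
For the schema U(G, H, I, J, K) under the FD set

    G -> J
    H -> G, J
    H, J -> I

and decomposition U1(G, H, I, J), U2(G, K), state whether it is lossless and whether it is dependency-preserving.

Lossless test: (G)⁺ = {G, J}, which is a superkey of neither fragment — lossy.
Dependency preservation: every FD's attributes lie within a single fragment, so each can be enforced locally — preserved.

lossy but dependency-preserving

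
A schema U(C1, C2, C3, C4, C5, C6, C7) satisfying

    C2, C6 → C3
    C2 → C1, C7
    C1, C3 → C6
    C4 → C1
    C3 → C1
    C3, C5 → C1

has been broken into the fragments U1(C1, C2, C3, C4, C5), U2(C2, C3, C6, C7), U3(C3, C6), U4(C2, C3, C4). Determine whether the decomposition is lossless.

Chase test. Columns are C1, C2, C3, C4, C5, C6, C7; row i has aⱼ where attribute j ∈ Ui, else bᵢⱼ.
Initial tableau (one row per fragment):
  row 1: a1 a2 a3 a4 a5 b16 b17
  row 2: b21 a2 a3 b24 b25 a6 a7
  row 3: b31 b32 a3 b34 b35 a6 b37
  row 4: b41 a2 a3 a4 b45 b46 b47
Rows 1 and 2 agree on C2; apply C2→C1, C7 and equate their C1, C7 entries.
Rows 1 and 4 agree on C2; apply C2→C1, C7 and equate their C1, C7 entries.
Rows 1 and 2 agree on C1, C3; apply C1, C3→C6 and equate their C6 entries.
Rows 1 and 4 agree on C1, C3; apply C1, C3→C6 and equate their C6 entries.
Rows 1 and 3 agree on C3; apply C3→C1 and equate their C1 entries.
Row 1 is now all distinguished symbols — the join is lossless.

Yes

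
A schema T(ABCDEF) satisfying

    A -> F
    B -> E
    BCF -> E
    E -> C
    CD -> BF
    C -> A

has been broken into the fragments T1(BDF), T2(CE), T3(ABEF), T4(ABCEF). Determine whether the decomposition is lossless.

Yes

Chase test. Columns are ABCDEF; row i has aⱼ where attribute j ∈ Ti, else bᵢⱼ.
Initial tableau (one row per fragment):
  row 1: b11 a2 b13 a4 b15 a6
  row 2: b21 b22 a3 b24 a5 b26
  row 3: a1 a2 b33 b34 a5 a6
  row 4: a1 a2 a3 b44 a5 a6
Rows 1 and 3 agree on B; apply B→E and equate their E entries.
Rows 1 and 2 agree on E; apply E→C and equate their C entries.
Rows 1 and 3 agree on E; apply E→C and equate their C entries.
Rows 1 and 2 agree on C; apply C→A and equate their A entries.
Rows 1 and 3 agree on C; apply C→A and equate their A entries.
Rows 1 and 2 agree on A; apply A→F and equate their F entries.
Row 1 is now all distinguished symbols — the join is lossless.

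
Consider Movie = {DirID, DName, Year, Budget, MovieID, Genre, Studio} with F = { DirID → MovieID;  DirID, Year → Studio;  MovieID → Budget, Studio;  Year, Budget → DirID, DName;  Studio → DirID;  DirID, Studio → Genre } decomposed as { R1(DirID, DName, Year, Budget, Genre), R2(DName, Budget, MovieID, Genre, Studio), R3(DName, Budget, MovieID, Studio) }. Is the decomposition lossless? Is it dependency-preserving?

lossy and not dependency-preserving

Lossless test (chase): Rows 2 and 3 agree on Studio; apply Studio→DirID and equate their DirID entries. Rows 2 and 3 agree on DirID, Studio; apply DirID, Studio→Genre and equate their Genre entries. No row becomes fully distinguished — the join is lossy.
Dependency preservation: the restricted closure of {DirID} across the fragments never reaches {MovieID}, so DirID → MovieID cannot be enforced without a join — not preserved.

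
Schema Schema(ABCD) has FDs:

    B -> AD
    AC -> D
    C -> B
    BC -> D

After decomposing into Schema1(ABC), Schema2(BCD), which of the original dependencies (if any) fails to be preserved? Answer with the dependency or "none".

B → AD: restricted closure across fragments reaches AD.
AC → D: restricted closure across fragments reaches D.
C → B lies within Schema1.
BC → D lies within Schema2.
Every dependency is enforceable on the fragments, so the decomposition is dependency-preserving.

none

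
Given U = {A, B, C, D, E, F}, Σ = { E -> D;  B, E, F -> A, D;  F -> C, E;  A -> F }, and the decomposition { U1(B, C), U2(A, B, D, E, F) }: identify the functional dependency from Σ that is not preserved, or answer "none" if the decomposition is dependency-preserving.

Check F → C, E: no single fragment contains all of {C, E, F}, and the restricted closure of {F} across the fragments never reaches {C, E}.
E → D is preserved.
B, E, F → A, D is preserved.
A → F is preserved.

F -> C, E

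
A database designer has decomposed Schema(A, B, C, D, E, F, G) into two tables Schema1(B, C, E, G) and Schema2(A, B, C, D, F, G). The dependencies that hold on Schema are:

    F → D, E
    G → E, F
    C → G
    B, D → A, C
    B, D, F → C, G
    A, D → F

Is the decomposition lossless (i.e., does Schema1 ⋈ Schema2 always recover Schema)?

Yes

Common attributes: Schema1 ∩ Schema2 = {B, C, G}.
Closure of {B, C, G}: G → E, F applies, adding E, F; F → D, E applies, adding D; B, D → A, C applies, adding A. So (B, C, G)⁺ = {A, B, C, D, E, F, G}.
This closure contains every attribute of Schema1, so Schema1 ∩ Schema2 → Schema1. The join is lossless.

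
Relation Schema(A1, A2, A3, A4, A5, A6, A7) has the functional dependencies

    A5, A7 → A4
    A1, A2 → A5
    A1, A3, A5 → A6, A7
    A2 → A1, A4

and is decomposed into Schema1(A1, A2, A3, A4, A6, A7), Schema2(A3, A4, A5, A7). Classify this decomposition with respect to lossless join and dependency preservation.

lossy and not dependency-preserving

Lossless test: (A3, A4, A7)⁺ = {A3, A4, A7}, which is a superkey of neither fragment — lossy.
Dependency preservation: the restricted closure of {A1, A2} across the fragments never reaches {A5}, so A1, A2 → A5 cannot be enforced without a join — not preserved.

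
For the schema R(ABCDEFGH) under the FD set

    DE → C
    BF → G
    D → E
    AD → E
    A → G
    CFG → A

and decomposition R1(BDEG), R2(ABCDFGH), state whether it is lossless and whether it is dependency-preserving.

Lossless test: (BDG)⁺ = {BCDEG}, which contains all of one fragment — lossless.
Dependency preservation: DE → C; AD → E are not contained in any single fragment, but the restricted closure of each left-hand side across the fragments still reaches the right-hand side; the remaining FDs each lie inside some fragment. All dependencies are preserved.

lossless and dependency-preserving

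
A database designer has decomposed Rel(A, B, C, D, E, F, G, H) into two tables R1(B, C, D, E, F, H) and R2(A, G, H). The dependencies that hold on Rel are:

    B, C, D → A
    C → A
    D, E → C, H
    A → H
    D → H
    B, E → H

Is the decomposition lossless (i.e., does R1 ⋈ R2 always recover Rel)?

No

Common attributes: R1 ∩ R2 = {H}.
No dependency enlarges {H}, so (H)⁺ = {H}.
The closure contains neither all of R1 = {B, C, D, E, F, H} nor all of R2 = {A, G, H}, so the common attributes are not a superkey of either fragment. The join is lossy.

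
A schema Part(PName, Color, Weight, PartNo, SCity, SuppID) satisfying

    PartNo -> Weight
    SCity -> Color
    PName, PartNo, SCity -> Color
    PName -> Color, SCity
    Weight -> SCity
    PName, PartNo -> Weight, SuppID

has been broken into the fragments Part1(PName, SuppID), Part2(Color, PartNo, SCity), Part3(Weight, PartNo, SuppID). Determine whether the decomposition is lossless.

Chase test. Columns are PName, Color, Weight, PartNo, SCity, SuppID; row i has aⱼ where attribute j ∈ Parti, else bᵢⱼ.
Initial tableau (one row per fragment):
  row 1: a1 b12 b13 b14 b15 a6
  row 2: b21 a2 b23 a4 a5 b26
  row 3: b31 b32 a3 a4 b35 a6
Rows 2 and 3 agree on PartNo; apply PartNo→Weight and equate their Weight entries.
Rows 2 and 3 agree on Weight; apply Weight→SCity and equate their SCity entries.
Rows 2 and 3 agree on SCity; apply SCity→Color and equate their Color entries.
No row becomes fully distinguished — the join is lossy.

No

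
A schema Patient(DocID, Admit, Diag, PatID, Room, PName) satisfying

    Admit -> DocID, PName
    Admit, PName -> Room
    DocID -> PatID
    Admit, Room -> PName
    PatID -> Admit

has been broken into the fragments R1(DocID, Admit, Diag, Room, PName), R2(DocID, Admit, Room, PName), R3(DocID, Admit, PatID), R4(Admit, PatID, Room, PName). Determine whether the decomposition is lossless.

Chase test. Columns are DocID, Admit, Diag, PatID, Room, PName; row i has aⱼ where attribute j ∈ Ri, else bᵢⱼ.
Initial tableau (one row per fragment):
  row 1: a1 a2 a3 b14 a5 a6
  row 2: a1 a2 b23 b24 a5 a6
  row 3: a1 a2 b33 a4 b35 b36
  row 4: b41 a2 b43 a4 a5 a6
Rows 1 and 3 agree on Admit; apply Admit→DocID, PName and equate their DocID, PName entries.
Rows 1 and 4 agree on Admit; apply Admit→DocID, PName and equate their DocID, PName entries.
Rows 1 and 3 agree on Admit, PName; apply Admit, PName→Room and equate their Room entries.
Rows 1 and 2 agree on DocID; apply DocID→PatID and equate their PatID entries.
Rows 1 and 3 agree on DocID; apply DocID→PatID and equate their PatID entries.
Row 1 is now all distinguished symbols — the join is lossless.

Yes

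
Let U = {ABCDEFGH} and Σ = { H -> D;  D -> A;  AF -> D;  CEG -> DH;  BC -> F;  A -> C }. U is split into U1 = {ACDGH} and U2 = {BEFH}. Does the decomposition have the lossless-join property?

No

Common attributes: U1 ∩ U2 = {H}.
Closure of {H}: H → D applies, adding D; D → A applies, adding A; A → C applies, adding C. So (H)⁺ = {ACDH}.
The closure contains neither all of U1 = {ACDGH} nor all of U2 = {BEFH}, so the common attributes are not a superkey of either fragment. The join is lossy.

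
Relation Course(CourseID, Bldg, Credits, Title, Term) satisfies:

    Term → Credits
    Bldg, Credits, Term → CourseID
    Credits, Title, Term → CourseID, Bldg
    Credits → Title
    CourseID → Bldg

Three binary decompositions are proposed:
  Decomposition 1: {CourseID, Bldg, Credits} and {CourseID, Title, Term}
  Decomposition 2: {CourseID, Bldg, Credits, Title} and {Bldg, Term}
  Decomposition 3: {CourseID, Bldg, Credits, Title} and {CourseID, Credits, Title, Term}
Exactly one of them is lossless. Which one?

Decomposition 3

Decomposition 1: common = {CourseID}, closure = {CourseID, Bldg} → lossy.
Decomposition 2: common = {Bldg}, closure = {Bldg} → lossy.
Decomposition 3: common = {CourseID, Credits, Title}, closure = {CourseID, Bldg, Credits, Title} → lossless.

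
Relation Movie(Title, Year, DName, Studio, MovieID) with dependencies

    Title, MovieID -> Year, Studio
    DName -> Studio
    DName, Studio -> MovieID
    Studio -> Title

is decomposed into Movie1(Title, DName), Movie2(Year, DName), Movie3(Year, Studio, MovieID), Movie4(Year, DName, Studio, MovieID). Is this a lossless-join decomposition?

Chase test. Columns are Title, Year, DName, Studio, MovieID; row i has aⱼ where attribute j ∈ Moviei, else bᵢⱼ.
Initial tableau (one row per fragment):
  row 1: a1 b12 a3 b14 b15
  row 2: b21 a2 a3 b24 b25
  row 3: b31 a2 b33 a4 a5
  row 4: b41 a2 a3 a4 a5
Rows 1 and 2 agree on DName; apply DName→Studio and equate their Studio entries.
Rows 1 and 4 agree on DName; apply DName→Studio and equate their Studio entries.
Rows 1 and 2 agree on DName, Studio; apply DName, Studio→MovieID and equate their MovieID entries.
Rows 1 and 4 agree on DName, Studio; apply DName, Studio→MovieID and equate their MovieID entries.
Rows 1 and 2 agree on Studio; apply Studio→Title and equate their Title entries.
Rows 1 and 3 agree on Studio; apply Studio→Title and equate their Title entries.
Rows 1 and 4 agree on Studio; apply Studio→Title and equate their Title entries.
Rows 1 and 2 agree on Title, MovieID; apply Title, MovieID→Year, Studio and equate their Year, Studio entries.
Row 1 is now all distinguished symbols — the join is lossless.

Yes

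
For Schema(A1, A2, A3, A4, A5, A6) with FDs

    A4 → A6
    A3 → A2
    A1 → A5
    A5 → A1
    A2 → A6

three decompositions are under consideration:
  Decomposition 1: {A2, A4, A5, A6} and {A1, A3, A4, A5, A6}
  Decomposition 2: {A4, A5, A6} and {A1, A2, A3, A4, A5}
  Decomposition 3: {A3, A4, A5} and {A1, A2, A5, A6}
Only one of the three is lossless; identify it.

Decomposition 1: common = {A4, A5, A6}, closure = {A1, A4, A5, A6} → lossy.
Decomposition 2: common = {A4, A5}, closure = {A1, A4, A5, A6} → lossless.
Decomposition 3: common = {A5}, closure = {A1, A5} → lossy.

Decomposition 2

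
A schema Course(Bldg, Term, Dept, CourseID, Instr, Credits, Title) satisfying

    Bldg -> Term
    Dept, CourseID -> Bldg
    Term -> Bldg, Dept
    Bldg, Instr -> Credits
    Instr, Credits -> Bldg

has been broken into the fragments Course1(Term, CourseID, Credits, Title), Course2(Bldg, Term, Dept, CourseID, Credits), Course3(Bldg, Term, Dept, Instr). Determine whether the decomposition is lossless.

Chase test. Columns are Bldg, Term, Dept, CourseID, Instr, Credits, Title; row i has aⱼ where attribute j ∈ Coursei, else bᵢⱼ.
Initial tableau (one row per fragment):
  row 1: b11 a2 b13 a4 b15 a6 a7
  row 2: a1 a2 a3 a4 b25 a6 b27
  row 3: a1 a2 a3 b34 a5 b36 b37
Rows 1 and 2 agree on Term; apply Term→Bldg, Dept and equate their Bldg, Dept entries.
No row becomes fully distinguished — the join is lossy.

No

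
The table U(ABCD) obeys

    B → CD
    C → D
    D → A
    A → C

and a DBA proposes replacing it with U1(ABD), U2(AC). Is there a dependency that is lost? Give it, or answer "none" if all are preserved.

none

B → CD: restricted closure across fragments reaches CD.
C → D: restricted closure across fragments reaches D.
D → A lies within U1.
A → C lies within U2.
Every dependency is enforceable on the fragments, so the decomposition is dependency-preserving.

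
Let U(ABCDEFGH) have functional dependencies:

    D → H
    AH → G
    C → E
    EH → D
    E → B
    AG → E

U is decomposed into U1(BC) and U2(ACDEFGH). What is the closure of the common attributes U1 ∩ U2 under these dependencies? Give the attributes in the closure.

BCE

U1 ∩ U2 = {C}.
C → E applies, adding E
E → B applies, adding B
Closure: {BCE}.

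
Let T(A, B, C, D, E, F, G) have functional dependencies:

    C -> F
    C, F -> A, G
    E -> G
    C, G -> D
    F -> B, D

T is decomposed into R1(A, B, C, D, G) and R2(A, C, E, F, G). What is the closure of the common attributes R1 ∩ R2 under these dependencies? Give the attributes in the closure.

R1 ∩ R2 = {A, C, G}.
C → F applies, adding F
C, G → D applies, adding D
F → B, D applies, adding B
Closure: {A, B, C, D, F, G}.

A, B, C, D, F, G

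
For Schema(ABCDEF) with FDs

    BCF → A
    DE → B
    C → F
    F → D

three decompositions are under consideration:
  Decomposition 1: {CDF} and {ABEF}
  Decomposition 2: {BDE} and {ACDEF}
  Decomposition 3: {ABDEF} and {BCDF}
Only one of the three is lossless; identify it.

Decomposition 2

Decomposition 1: common = {F}, closure = {DF} → lossy.
Decomposition 2: common = {DE}, closure = {BDE} → lossless.
Decomposition 3: common = {BDF}, closure = {BDF} → lossy.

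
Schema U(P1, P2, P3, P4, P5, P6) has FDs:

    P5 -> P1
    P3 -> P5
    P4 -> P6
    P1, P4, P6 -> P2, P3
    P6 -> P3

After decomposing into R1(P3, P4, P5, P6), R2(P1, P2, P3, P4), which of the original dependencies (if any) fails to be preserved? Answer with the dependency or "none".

P5 -> P1

Check P5 → P1: no single fragment contains all of {P1, P5}, and the restricted closure of {P5} across the fragments never reaches {P1}.
P3 → P5 is preserved.
P4 → P6 is preserved.
P1, P4, P6 → P2, P3 is preserved.
P6 → P3 is preserved.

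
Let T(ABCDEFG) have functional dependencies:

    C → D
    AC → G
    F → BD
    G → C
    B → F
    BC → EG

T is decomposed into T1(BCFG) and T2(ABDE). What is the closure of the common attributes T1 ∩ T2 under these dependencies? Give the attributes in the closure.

T1 ∩ T2 = {B}.
B → F applies, adding F
F → BD applies, adding D
Closure: {BDF}.

BDF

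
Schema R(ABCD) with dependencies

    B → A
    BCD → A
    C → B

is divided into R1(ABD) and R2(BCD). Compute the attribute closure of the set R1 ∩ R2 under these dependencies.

R1 ∩ R2 = {BD}.
B → A applies, adding A
Closure: {ABD}.

ABD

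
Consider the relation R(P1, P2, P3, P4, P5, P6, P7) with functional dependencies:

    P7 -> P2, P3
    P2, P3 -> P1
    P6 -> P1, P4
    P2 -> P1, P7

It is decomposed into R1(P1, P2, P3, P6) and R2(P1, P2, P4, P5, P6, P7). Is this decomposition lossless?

Common attributes: R1 ∩ R2 = {P1, P2, P6}.
Closure of {P1, P2, P6}: P6 → P1, P4 applies, adding P4; P2 → P1, P7 applies, adding P7; P7 → P2, P3 applies, adding P3. So (P1, P2, P6)⁺ = {P1, P2, P3, P4, P6, P7}.
This closure contains every attribute of R1, so R1 ∩ R2 → R1. The join is lossless.

Yes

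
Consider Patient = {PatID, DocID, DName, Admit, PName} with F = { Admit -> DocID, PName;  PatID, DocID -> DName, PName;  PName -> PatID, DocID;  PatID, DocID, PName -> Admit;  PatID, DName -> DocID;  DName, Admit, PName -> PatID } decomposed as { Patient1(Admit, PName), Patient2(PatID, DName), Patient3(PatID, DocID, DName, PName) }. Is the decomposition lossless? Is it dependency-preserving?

lossless and dependency-preserving

Lossless test (chase): Rows 1 and 3 agree on PName; apply PName→PatID, DocID and equate their PatID, DocID entries. Rows 1 and 3 agree on PatID, DocID, PName; apply PatID, DocID, PName→Admit and equate their Admit entries. Rows 2 and 3 agree on PatID, DName; apply PatID, DName→DocID and equate their DocID entries. Rows 1 and 2 agree on PatID, DocID; apply PatID, DocID→DName, PName and equate their DName, PName entries. Rows 1 and 2 agree on PatID, DocID, PName; apply PatID, DocID, PName→Admit and equate their Admit entries. Row 1 is now all distinguished symbols — the join is lossless.
Dependency preservation: Admit → DocID, PName; PatID, DocID, PName → Admit; DName, Admit, PName → PatID are not contained in any single fragment, but the restricted closure of each left-hand side across the fragments still reaches the right-hand side; the remaining FDs each lie inside some fragment. All dependencies are preserved.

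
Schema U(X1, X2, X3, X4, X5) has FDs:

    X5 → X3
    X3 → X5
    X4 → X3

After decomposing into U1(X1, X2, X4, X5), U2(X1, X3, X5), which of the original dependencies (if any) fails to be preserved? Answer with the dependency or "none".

X5 → X3 lies within U2.
X3 → X5 lies within U2.
X4 → X3: restricted closure across fragments reaches X3.
Every dependency is enforceable on the fragments, so the decomposition is dependency-preserving.

none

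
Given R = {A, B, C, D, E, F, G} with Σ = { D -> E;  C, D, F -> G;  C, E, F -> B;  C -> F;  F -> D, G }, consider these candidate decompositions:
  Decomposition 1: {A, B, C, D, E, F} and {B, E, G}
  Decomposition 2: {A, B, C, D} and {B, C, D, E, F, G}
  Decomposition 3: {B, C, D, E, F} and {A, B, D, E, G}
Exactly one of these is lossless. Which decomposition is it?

Decomposition 2

Decomposition 1: common = {B, E}, closure = {B, E} → lossy.
Decomposition 2: common = {B, C, D}, closure = {B, C, D, E, F, G} → lossless.
Decomposition 3: common = {B, D, E}, closure = {B, D, E} → lossy.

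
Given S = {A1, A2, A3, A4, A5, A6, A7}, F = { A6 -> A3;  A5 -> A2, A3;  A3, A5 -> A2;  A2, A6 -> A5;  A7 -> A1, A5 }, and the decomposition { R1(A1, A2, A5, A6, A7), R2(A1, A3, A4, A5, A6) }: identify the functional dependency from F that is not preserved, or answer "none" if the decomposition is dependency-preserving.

none

A6 → A3 lies within R2.
A5 → A2, A3: restricted closure across fragments reaches A2, A3.
A3, A5 → A2: restricted closure across fragments reaches A2.
A2, A6 → A5 lies within R1.
A7 → A1, A5 lies within R1.
Every dependency is enforceable on the fragments, so the decomposition is dependency-preserving.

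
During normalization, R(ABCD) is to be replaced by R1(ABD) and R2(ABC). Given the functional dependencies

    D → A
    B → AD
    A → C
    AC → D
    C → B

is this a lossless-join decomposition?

Common attributes: R1 ∩ R2 = {AB}.
Closure of {AB}: B → AD applies, adding D; A → C applies, adding C. So (AB)⁺ = {ABCD}.
This closure contains every attribute of R1, so R1 ∩ R2 → R1. The join is lossless.

Yes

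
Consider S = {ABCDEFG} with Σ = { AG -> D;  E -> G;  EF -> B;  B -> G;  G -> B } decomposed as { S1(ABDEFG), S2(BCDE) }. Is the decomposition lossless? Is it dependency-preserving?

lossy but dependency-preserving

Lossless test: (BDE)⁺ = {BDEG}, which is a superkey of neither fragment — lossy.
Dependency preservation: every FD's attributes lie within a single fragment, so each can be enforced locally — preserved.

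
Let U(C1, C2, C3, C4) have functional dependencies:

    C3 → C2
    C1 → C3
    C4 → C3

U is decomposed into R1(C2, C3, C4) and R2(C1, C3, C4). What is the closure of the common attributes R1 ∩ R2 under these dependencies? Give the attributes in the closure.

R1 ∩ R2 = {C3, C4}.
C3 → C2 applies, adding C2
Closure: {C2, C3, C4}.

C2, C3, C4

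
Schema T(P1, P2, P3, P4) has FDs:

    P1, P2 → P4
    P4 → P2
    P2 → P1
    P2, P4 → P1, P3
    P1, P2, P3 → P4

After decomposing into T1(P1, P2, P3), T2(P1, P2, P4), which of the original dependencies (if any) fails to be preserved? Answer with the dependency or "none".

none

P1, P2 → P4 lies within T2.
P4 → P2 lies within T2.
P2 → P1 lies within T1.
P2, P4 → P1, P3: restricted closure across fragments reaches P1, P3.
P1, P2, P3 → P4: restricted closure across fragments reaches P4.
Every dependency is enforceable on the fragments, so the decomposition is dependency-preserving.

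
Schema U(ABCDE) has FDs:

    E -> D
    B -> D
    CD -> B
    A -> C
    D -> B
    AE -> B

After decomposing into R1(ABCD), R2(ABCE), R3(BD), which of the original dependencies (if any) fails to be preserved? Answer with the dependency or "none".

none

E → D: restricted closure across fragments reaches D.
B → D lies within R1.
CD → B lies within R1.
A → C lies within R1.
D → B lies within R1.
AE → B lies within R2.
Every dependency is enforceable on the fragments, so the decomposition is dependency-preserving.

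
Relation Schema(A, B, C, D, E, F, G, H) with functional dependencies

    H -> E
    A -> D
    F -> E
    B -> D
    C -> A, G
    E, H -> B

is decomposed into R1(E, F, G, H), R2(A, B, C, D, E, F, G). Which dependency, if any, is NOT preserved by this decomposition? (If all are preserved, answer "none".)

E, H -> B

Check E, H → B: no single fragment contains all of {B, E, H}, and the restricted closure of {E, H} across the fragments never reaches {B}.
H → E is preserved.
A → D is preserved.
F → E is preserved.
B → D is preserved.
C → A, G is preserved.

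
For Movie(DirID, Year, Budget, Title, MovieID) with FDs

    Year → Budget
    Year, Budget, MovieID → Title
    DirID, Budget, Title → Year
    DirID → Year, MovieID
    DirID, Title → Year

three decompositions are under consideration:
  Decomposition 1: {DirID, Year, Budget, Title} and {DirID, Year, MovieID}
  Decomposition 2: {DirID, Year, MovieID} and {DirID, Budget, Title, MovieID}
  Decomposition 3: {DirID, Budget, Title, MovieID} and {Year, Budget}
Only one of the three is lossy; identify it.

Decomposition 1: common = {DirID, Year}, closure = {DirID, Year, Budget, Title, MovieID} → lossless.
Decomposition 2: common = {DirID, MovieID}, closure = {DirID, Year, Budget, Title, MovieID} → lossless.
Decomposition 3: common = {Budget}, closure = {Budget} → lossy.

Decomposition 3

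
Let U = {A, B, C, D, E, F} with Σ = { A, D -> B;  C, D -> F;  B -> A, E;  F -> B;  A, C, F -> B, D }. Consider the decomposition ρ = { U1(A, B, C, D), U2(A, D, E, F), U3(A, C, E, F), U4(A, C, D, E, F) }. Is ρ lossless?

Chase test. Columns are A, B, C, D, E, F; row i has aⱼ where attribute j ∈ Ui, else bᵢⱼ.
Initial tableau (one row per fragment):
  row 1: a1 a2 a3 a4 b15 b16
  row 2: a1 b22 b23 a4 a5 a6
  row 3: a1 b32 a3 b34 a5 a6
  row 4: a1 b42 a3 a4 a5 a6
Rows 1 and 2 agree on A, D; apply A, D→B and equate their B entries.
Rows 1 and 4 agree on A, D; apply A, D→B and equate their B entries.
Rows 1 and 4 agree on C, D; apply C, D→F and equate their F entries.
Rows 1 and 2 agree on B; apply B→A, E and equate their A, E entries.
Rows 1 and 3 agree on F; apply F→B and equate their B entries.
Rows 1 and 3 agree on A, C, F; apply A, C, F→B, D and equate their B, D entries.
Row 1 is now all distinguished symbols — the join is lossless.

Yes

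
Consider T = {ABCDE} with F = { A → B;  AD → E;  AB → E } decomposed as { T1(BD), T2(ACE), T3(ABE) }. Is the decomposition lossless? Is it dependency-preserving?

lossy but dependency-preserving

Lossless test (chase): Rows 2 and 3 agree on A; apply A→B and equate their B entries. No row becomes fully distinguished — the join is lossy.
Dependency preservation: AD → E is not contained in any single fragment, but the restricted closure of its left-hand side across the fragments still reaches the right-hand side; the remaining FDs each lie inside some fragment. All dependencies are preserved.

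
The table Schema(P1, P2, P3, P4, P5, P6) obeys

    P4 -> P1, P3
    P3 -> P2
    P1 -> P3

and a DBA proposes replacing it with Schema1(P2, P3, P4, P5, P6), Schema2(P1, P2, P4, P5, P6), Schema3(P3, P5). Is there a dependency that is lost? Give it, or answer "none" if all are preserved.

Check P1 → P3: no single fragment contains all of {P1, P3}, and the restricted closure of {P1} across the fragments never reaches {P3}.
P4 → P1, P3 is preserved.
P3 → P2 is preserved.

P1 -> P3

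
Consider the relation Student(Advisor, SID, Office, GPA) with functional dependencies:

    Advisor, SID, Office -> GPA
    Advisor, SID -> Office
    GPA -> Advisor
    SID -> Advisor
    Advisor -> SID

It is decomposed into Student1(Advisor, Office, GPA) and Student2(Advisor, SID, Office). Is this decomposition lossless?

Yes

Common attributes: Student1 ∩ Student2 = {Advisor, Office}.
Closure of {Advisor, Office}: Advisor → SID applies, adding SID; Advisor, SID, Office → GPA applies, adding GPA. So (Advisor, Office)⁺ = {Advisor, SID, Office, GPA}.
This closure contains every attribute of Student1, so Student1 ∩ Student2 → Student1. The join is lossless.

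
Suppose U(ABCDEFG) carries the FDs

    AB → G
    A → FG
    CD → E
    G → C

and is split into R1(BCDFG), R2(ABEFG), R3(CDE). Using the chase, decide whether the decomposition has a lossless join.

No

Chase test. Columns are ABCDEFG; row i has aⱼ where attribute j ∈ Ri, else bᵢⱼ.
Initial tableau (one row per fragment):
  row 1: b11 a2 a3 a4 b15 a6 a7
  row 2: a1 a2 b23 b24 a5 a6 a7
  row 3: b31 b32 a3 a4 a5 b36 b37
Rows 1 and 3 agree on CD; apply CD→E and equate their E entries.
Rows 1 and 2 agree on G; apply G→C and equate their C entries.
No row becomes fully distinguished — the join is lossy.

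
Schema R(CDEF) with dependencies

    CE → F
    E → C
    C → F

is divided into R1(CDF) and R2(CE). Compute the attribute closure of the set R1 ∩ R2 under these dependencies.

R1 ∩ R2 = {C}.
C → F applies, adding F
Closure: {CF}.

CF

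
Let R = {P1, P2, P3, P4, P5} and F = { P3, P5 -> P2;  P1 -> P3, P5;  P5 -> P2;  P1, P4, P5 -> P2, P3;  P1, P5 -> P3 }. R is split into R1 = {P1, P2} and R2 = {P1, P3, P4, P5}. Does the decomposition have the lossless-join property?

Common attributes: R1 ∩ R2 = {P1}.
Closure of {P1}: P1 → P3, P5 applies, adding P3, P5; P5 → P2 applies, adding P2. So (P1)⁺ = {P1, P2, P3, P5}.
This closure contains every attribute of R1, so R1 ∩ R2 → R1. The join is lossless.

Yes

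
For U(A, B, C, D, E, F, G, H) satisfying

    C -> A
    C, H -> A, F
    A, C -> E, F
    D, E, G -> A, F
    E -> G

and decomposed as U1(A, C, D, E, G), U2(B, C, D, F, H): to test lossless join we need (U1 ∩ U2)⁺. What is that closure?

U1 ∩ U2 = {C, D}.
C → A applies, adding A
A, C → E, F applies, adding E, F
E → G applies, adding G
Closure: {A, C, D, E, F, G}.

A, C, D, E, F, G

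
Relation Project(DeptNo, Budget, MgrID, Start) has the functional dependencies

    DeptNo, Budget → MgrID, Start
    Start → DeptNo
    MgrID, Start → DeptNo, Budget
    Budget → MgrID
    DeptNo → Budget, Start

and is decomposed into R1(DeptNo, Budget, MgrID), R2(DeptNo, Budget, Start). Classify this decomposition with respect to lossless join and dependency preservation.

Lossless test: (DeptNo, Budget)⁺ = {DeptNo, Budget, MgrID, Start}, which contains all of one fragment — lossless.
Dependency preservation: DeptNo, Budget → MgrID, Start; MgrID, Start → DeptNo, Budget are not contained in any single fragment, but the restricted closure of each left-hand side across the fragments still reaches the right-hand side; the remaining FDs each lie inside some fragment. All dependencies are preserved.

lossless and dependency-preserving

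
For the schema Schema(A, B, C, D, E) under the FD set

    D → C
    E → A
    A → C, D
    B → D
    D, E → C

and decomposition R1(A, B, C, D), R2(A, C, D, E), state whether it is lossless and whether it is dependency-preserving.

lossy but dependency-preserving

Lossless test: (A, C, D)⁺ = {A, C, D}, which is a superkey of neither fragment — lossy.
Dependency preservation: every FD's attributes lie within a single fragment, so each can be enforced locally — preserved.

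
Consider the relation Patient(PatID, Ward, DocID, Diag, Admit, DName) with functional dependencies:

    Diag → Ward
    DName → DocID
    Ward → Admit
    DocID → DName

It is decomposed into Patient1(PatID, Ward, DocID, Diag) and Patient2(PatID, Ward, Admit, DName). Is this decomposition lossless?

Common attributes: Patient1 ∩ Patient2 = {PatID, Ward}.
Closure of {PatID, Ward}: Ward → Admit applies, adding Admit. So (PatID, Ward)⁺ = {PatID, Ward, Admit}.
The closure contains neither all of Patient1 = {PatID, Ward, DocID, Diag} nor all of Patient2 = {PatID, Ward, Admit, DName}, so the common attributes are not a superkey of either fragment. The join is lossy.

No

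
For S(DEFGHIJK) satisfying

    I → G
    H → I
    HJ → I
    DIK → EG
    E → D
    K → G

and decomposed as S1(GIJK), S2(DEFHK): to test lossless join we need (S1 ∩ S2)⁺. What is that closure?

S1 ∩ S2 = {K}.
K → G applies, adding G
Closure: {GK}.

GK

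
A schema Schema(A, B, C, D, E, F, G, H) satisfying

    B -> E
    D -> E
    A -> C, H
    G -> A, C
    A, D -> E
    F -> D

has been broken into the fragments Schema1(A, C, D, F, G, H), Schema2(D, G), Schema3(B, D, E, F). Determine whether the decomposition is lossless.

Chase test. Columns are A, B, C, D, E, F, G, H; row i has aⱼ where attribute j ∈ Schemai, else bᵢⱼ.
Initial tableau (one row per fragment):
  row 1: a1 b12 a3 a4 b15 a6 a7 a8
  row 2: b21 b22 b23 a4 b25 b26 a7 b28
  row 3: b31 a2 b33 a4 a5 a6 b37 b38
Rows 1 and 2 agree on D; apply D→E and equate their E entries.
Rows 1 and 3 agree on D; apply D→E and equate their E entries.
Rows 1 and 2 agree on G; apply G→A, C and equate their A, C entries.
Rows 1 and 2 agree on A; apply A→C, H and equate their C, H entries.
No row becomes fully distinguished — the join is lossy.

No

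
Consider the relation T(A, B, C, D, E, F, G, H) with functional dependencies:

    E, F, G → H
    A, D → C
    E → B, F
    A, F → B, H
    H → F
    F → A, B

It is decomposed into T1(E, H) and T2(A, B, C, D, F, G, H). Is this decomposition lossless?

No

Common attributes: T1 ∩ T2 = {H}.
Closure of {H}: H → F applies, adding F; F → A, B applies, adding A, B. So (H)⁺ = {A, B, F, H}.
The closure contains neither all of T1 = {E, H} nor all of T2 = {A, B, C, D, F, G, H}, so the common attributes are not a superkey of either fragment. The join is lossy.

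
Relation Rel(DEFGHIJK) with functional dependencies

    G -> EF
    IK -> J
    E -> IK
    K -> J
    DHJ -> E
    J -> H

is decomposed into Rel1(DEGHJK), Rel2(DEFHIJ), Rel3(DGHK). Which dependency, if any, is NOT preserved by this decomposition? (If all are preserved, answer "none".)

Check G → EF: no single fragment contains all of {EFG}, and the restricted closure of {G} across the fragments never reaches {EF}.
IK → J is preserved.
E → IK is preserved.
K → J is preserved.
DHJ → E is preserved.
J → H is preserved.

G -> EF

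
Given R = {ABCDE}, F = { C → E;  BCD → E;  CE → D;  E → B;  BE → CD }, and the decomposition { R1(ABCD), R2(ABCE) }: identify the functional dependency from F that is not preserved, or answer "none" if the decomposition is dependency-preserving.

C → E lies within R2.
BCD → E: restricted closure across fragments reaches E.
CE → D: restricted closure across fragments reaches D.
E → B lies within R2.
BE → CD: restricted closure across fragments reaches CD.
Every dependency is enforceable on the fragments, so the decomposition is dependency-preserving.

none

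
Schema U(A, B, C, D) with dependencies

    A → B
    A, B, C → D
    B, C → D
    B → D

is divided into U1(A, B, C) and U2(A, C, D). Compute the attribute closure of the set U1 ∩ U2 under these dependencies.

A, B, C, D

U1 ∩ U2 = {A, C}.
A → B applies, adding B
A, B, C → D applies, adding D
Closure: {A, B, C, D}.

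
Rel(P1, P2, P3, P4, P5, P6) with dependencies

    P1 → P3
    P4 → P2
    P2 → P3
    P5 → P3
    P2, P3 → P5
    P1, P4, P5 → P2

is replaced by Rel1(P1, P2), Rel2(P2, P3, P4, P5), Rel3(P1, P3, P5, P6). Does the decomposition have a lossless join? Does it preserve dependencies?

Lossless test (chase): Rows 1 and 3 agree on P1; apply P1→P3 and equate their P3 entries. Rows 1 and 2 agree on P2, P3; apply P2, P3→P5 and equate their P5 entries. No row becomes fully distinguished — the join is lossy.
Dependency preservation: P1, P4, P5 → P2 is not contained in any single fragment, but the restricted closure of its left-hand side across the fragments still reaches the right-hand side; the remaining FDs each lie inside some fragment. All dependencies are preserved.

lossy but dependency-preserving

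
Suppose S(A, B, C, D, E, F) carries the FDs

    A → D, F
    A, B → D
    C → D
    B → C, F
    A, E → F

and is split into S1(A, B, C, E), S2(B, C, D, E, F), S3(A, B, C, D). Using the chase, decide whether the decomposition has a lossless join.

Chase test. Columns are A, B, C, D, E, F; row i has aⱼ where attribute j ∈ Si, else bᵢⱼ.
Initial tableau (one row per fragment):
  row 1: a1 a2 a3 b14 a5 b16
  row 2: b21 a2 a3 a4 a5 a6
  row 3: a1 a2 a3 a4 b35 b36
Rows 1 and 3 agree on A; apply A→D, F and equate their D, F entries.
Rows 1 and 2 agree on B; apply B→C, F and equate their C, F entries.
Row 1 is now all distinguished symbols — the join is lossless.

Yes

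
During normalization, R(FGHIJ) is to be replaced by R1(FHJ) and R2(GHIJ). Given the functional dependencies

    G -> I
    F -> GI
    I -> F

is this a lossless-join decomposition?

No

Common attributes: R1 ∩ R2 = {HJ}.
No dependency enlarges {HJ}, so (HJ)⁺ = {HJ}.
The closure contains neither all of R1 = {FHJ} nor all of R2 = {GHIJ}, so the common attributes are not a superkey of either fragment. The join is lossy.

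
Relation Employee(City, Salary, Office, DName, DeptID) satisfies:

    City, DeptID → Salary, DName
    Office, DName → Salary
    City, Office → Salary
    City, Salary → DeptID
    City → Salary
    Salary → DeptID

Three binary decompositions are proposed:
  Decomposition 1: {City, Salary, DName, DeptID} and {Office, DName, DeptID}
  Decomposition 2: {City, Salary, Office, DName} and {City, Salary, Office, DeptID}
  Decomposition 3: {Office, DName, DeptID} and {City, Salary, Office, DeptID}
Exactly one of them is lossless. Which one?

Decomposition 1: common = {DName, DeptID}, closure = {DName, DeptID} → lossy.
Decomposition 2: common = {City, Salary, Office}, closure = {City, Salary, Office, DName, DeptID} → lossless.
Decomposition 3: common = {Office, DeptID}, closure = {Office, DeptID} → lossy.

Decomposition 2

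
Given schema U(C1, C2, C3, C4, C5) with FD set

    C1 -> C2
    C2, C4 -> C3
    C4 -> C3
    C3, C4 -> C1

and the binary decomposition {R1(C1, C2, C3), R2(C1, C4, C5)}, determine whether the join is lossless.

Common attributes: R1 ∩ R2 = {C1}.
Closure of {C1}: C1 → C2 applies, adding C2. So (C1)⁺ = {C1, C2}.
The closure contains neither all of R1 = {C1, C2, C3} nor all of R2 = {C1, C4, C5}, so the common attributes are not a superkey of either fragment. The join is lossy.

No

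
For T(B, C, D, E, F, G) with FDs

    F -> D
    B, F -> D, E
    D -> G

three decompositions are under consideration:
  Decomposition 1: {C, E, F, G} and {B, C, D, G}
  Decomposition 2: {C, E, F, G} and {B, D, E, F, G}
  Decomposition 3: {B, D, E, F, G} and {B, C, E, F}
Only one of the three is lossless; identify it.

Decomposition 1: common = {C, G}, closure = {C, G} → lossy.
Decomposition 2: common = {E, F, G}, closure = {D, E, F, G} → lossy.
Decomposition 3: common = {B, E, F}, closure = {B, D, E, F, G} → lossless.

Decomposition 3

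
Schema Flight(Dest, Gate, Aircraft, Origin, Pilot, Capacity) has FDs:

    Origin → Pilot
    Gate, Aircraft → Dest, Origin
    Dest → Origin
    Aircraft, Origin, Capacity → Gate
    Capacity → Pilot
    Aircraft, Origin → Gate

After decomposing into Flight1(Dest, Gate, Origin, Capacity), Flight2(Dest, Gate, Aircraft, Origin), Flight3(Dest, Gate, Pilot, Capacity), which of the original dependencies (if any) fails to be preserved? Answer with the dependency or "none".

Check Origin → Pilot: no single fragment contains all of {Origin, Pilot}, and the restricted closure of {Origin} across the fragments never reaches {Pilot}.
Gate, Aircraft → Dest, Origin is preserved.
Dest → Origin is preserved.
Aircraft, Origin, Capacity → Gate is preserved.
Capacity → Pilot is preserved.
Aircraft, Origin → Gate is preserved.

Origin → Pilot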